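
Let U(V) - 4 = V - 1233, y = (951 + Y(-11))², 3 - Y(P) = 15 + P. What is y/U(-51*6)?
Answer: -180500/307 ≈ -587.95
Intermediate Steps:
Y(P) = -12 - P (Y(P) = 3 - (15 + P) = 3 + (-15 - P) = -12 - P)
y = 902500 (y = (951 + (-12 - 1*(-11)))² = (951 + (-12 + 11))² = (951 - 1)² = 950² = 902500)
U(V) = -1229 + V (U(V) = 4 + (V - 1233) = 4 + (-1233 + V) = -1229 + V)
y/U(-51*6) = 902500/(-1229 - 51*6) = 902500/(-1229 - 306) = 902500/(-1535) = 902500*(-1/1535) = -180500/307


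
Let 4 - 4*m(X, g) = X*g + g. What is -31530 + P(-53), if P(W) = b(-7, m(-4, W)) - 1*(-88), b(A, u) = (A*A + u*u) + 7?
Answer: -478151/16 ≈ -29884.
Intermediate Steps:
m(X, g) = 1 - g/4 - X*g/4 (m(X, g) = 1 - (X*g + g)/4 = 1 - (g + X*g)/4 = 1 + (-g/4 - X*g/4) = 1 - g/4 - X*g/4)
b(A, u) = 7 + A² + u² (b(A, u) = (A² + u²) + 7 = 7 + A² + u²)
P(W) = 144 + (1 + 3*W/4)² (P(W) = (7 + (-7)² + (1 - W/4 - ¼*(-4)*W)²) - 1*(-88) = (7 + 49 + (1 - W/4 + W)²) + 88 = (7 + 49 + (1 + 3*W/4)²) + 88 = (56 + (1 + 3*W/4)²) + 88 = 144 + (1 + 3*W/4)²)
-31530 + P(-53) = -31530 + (144 + (4 + 3*(-53))²/16) = -31530 + (144 + (4 - 159)²/16) = -31530 + (144 + (1/16)*(-155)²) = -31530 + (144 + (1/16)*24025) = -31530 + (144 + 24025/16) = -31530 + 26329/16 = -478151/16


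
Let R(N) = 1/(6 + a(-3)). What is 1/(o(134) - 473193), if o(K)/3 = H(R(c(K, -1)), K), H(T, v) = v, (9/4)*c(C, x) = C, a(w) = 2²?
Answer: -1/472791 ≈ -2.1151e-6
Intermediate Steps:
a(w) = 4
c(C, x) = 4*C/9
R(N) = ⅒ (R(N) = 1/(6 + 4) = 1/10 = ⅒)
o(K) = 3*K
1/(o(134) - 473193) = 1/(3*134 - 473193) = 1/(402 - 473193) = 1/(-472791) = -1/472791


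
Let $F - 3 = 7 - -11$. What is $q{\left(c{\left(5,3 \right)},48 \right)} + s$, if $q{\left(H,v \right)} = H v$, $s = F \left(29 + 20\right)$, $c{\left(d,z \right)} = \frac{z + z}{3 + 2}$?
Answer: $\frac{5433}{5} \approx 1086.6$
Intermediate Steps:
$F = 21$ ($F = 3 + \left(7 - -11\right) = 3 + \left(7 + 11\right) = 3 + 18 = 21$)
$c{\left(d,z \right)} = \frac{2 z}{5}$
$s = 1029$ ($s = 21 \left(29 + 20\right) = 21 \cdot 49 = 1029$)
$q{\left(c{\left(5,3 \right)},48 \right)} + s = \frac{2}{5} \cdot 3 \cdot 48 + 1029 = \frac{6}{5} \cdot 48 + 1029 = \frac{288}{5} + 1029 = \frac{5433}{5}$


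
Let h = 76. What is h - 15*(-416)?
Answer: 6316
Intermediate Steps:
h - 15*(-416) = 76 - 15*(-416) = 76 + 6240 = 6316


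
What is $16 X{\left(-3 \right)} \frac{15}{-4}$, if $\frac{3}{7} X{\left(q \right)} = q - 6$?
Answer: $1260$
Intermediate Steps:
$X{\left(q \right)} = -14 + \frac{7 q}{3}$ ($X{\left(q \right)} = \frac{7 \left(q - 6\right)}{3} = \frac{7 \left(-6 + q\right)}{3} = -14 + \frac{7 q}{3}$)
$16 X{\left(-3 \right)} \frac{15}{-4} = 16 \left(-14 + \frac{7}{3} \left(-3\right)\right) \frac{15}{-4} = 16 \left(-14 - 7\right) 15 \left(- \frac{1}{4}\right) = 16 \left(-21\right) \left(- \frac{15}{4}\right) = \left(-336\right) \left(- \frac{15}{4}\right) = 1260$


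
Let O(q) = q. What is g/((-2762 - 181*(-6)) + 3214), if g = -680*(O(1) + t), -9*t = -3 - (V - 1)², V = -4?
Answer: -12580/6921 ≈ -1.8177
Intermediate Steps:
t = 28/9 (t = -(-3 - (-4 - 1)²)/9 = -(-3 - 1*(-5)²)/9 = -(-3 - 1*25)/9 = -(-3 - 25)/9 = -⅑*(-28) = 28/9 ≈ 3.1111)
g = -25160/9 (g = -680*(1 + 28/9) = -680*37/9 = -25160/9 ≈ -2795.6)
g/((-2762 - 181*(-6)) + 3214) = -25160/(9*((-2762 - 181*(-6)) + 3214)) = -25160/(9*((-2762 + 1086) + 3214)) = -25160/(9*(-1676 + 3214)) = -25160/9/1538 = -25160/9*1/1538 = -12580/6921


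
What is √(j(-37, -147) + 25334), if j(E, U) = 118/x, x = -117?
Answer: 2*√9632870/39 ≈ 159.16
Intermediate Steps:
j(E, U) = -118/117 (j(E, U) = 118/(-117) = 118*(-1/117) = -118/117)
√(j(-37, -147) + 25334) = √(-118/117 + 25334) = √(2963960/117) = 2*√9632870/39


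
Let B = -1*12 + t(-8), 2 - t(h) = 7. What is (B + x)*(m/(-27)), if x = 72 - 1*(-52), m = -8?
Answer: 856/27 ≈ 31.704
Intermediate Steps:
t(h) = -5 (t(h) = 2 - 1*7 = 2 - 7 = -5)
x = 124 (x = 72 + 52 = 124)
B = -17 (B = -1*12 - 5 = -12 - 5 = -17)
(B + x)*(m/(-27)) = (-17 + 124)*(-8/(-27)) = 107*(-8*(-1/27)) = 107*(8/27) = 856/27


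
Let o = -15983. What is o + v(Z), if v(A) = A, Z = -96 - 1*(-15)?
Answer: -16064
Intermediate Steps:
Z = -81 (Z = -96 + 15 = -81)
o + v(Z) = -15983 - 81 = -16064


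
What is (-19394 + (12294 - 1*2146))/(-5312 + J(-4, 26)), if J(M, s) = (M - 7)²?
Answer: 9246/5191 ≈ 1.7812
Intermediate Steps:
J(M, s) = (-7 + M)²
(-19394 + (12294 - 1*2146))/(-5312 + J(-4, 26)) = (-19394 + (12294 - 1*2146))/(-5312 + (-7 - 4)²) = (-19394 + (12294 - 2146))/(-5312 + (-11)²) = (-19394 + 10148)/(-5312 + 121) = -9246/(-5191) = -9246*(-1/5191) = 9246/5191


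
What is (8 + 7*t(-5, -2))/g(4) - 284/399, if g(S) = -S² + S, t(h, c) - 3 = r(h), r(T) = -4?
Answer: -423/532 ≈ -0.79511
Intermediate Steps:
t(h, c) = -1 (t(h, c) = 3 - 4 = -1)
g(S) = S - S²
(8 + 7*t(-5, -2))/g(4) - 284/399 = (8 + 7*(-1))/((4*(1 - 1*4))) - 284/399 = (8 - 7)/((4*(1 - 4))) - 284*1/399 = 1/(4*(-3)) - 284/399 = 1/(-12) - 284/399 = 1*(-1/12) - 284/399 = -1/12 - 284/399 = -423/532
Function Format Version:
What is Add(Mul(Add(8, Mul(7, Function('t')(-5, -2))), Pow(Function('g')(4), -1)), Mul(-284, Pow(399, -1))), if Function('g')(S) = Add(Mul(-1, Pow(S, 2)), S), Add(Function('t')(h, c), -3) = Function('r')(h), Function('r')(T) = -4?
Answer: Rational(-423, 532) ≈ -0.79511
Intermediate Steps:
Function('t')(h, c) = -1 (Function('t')(h, c) = Add(3, -4) = -1)
Function('g')(S) = Add(S, Mul(-1, Pow(S, 2)))
Add(Mul(Add(8, Mul(7, Function('t')(-5, -2))), Pow(Function('g')(4), -1)), Mul(-284, Pow(399, -1))) = Add(Mul(Add(8, Mul(7, -1)), Pow(Mul(4, Add(1, Mul(-1, 4))), -1)), Mul(-284, Pow(399, -1))) = Add(Mul(Add(8, -7), Pow(Mul(4, Add(1, -4)), -1)), Mul(-284, Rational(1, 399))) = Add(Mul(1, Pow(Mul(4, -3), -1)), Rational(-284, 399)) = Add(Mul(1, Pow(-12, -1)), Rational(-284, 399)) = Add(Mul(1, Rational(-1, 12)), Rational(-284, 399)) = Add(Rational(-1, 12), Rational(-284, 399)) = Rational(-423, 532)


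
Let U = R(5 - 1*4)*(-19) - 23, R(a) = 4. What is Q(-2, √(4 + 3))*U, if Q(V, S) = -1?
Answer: 99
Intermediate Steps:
U = -99 (U = 4*(-19) - 23 = -76 - 23 = -99)
Q(-2, √(4 + 3))*U = -1*(-99) = 99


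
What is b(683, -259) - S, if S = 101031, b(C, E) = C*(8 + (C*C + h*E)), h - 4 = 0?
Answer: 317808832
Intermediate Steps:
h = 4 (h = 4 + 0 = 4)
b(C, E) = C*(8 + C**2 + 4*E) (b(C, E) = C*(8 + (C*C + 4*E)) = C*(8 + (C**2 + 4*E)) = C*(8 + C**2 + 4*E))
b(683, -259) - S = 683*(8 + 683**2 + 4*(-259)) - 1*101031 = 683*(8 + 466489 - 1036) - 101031 = 683*465461 - 101031 = 317909863 - 101031 = 317808832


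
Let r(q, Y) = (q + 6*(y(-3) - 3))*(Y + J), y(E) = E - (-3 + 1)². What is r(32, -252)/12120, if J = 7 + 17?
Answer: 266/505 ≈ 0.52673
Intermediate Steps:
J = 24
y(E) = -4 + E (y(E) = E - 1*(-2)² = E - 1*4 = E - 4 = -4 + E)
r(q, Y) = (-60 + q)*(24 + Y) (r(q, Y) = (q + 6*((-4 - 3) - 3))*(Y + 24) = (q + 6*(-7 - 3))*(24 + Y) = (q + 6*(-10))*(24 + Y) = (q - 60)*(24 + Y) = (-60 + q)*(24 + Y))
r(32, -252)/12120 = (-1440 - 60*(-252) + 24*32 - 252*32)/12120 = (-1440 + 15120 + 768 - 8064)*(1/12120) = 6384*(1/12120) = 266/505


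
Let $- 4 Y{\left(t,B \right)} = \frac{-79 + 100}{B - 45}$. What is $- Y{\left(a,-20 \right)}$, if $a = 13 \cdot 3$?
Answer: $- \frac{21}{260} \approx -0.080769$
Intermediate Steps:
$a = 39$
$Y{\left(t,B \right)} = - \frac{21}{4 \left(-45 + B\right)}$ ($Y{\left(t,B \right)} = - \frac{\left(-79 + 100\right) \frac{1}{B - 45}}{4} = - \frac{21 \frac{1}{-45 + B}}{4} = - \frac{21}{4 \left(-45 + B\right)}$)
$- Y{\left(a,-20 \right)} = - \frac{-21}{-180 + 4 \left(-20\right)} = - \frac{-21}{-180 - 80} = - \frac{-21}{-260} = - \frac{\left(-21\right) \left(-1\right)}{260} = \left(-1\right) \frac{21}{260} = - \frac{21}{260}$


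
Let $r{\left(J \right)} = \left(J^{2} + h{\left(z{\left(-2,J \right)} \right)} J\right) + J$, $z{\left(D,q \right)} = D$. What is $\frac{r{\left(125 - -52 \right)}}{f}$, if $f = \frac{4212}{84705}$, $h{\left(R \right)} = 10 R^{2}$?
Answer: $\frac{181579285}{234} \approx 7.7598 \cdot 10^{5}$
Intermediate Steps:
$f = \frac{1404}{28235}$ ($f = 4212 \cdot \frac{1}{84705} = \frac{1404}{28235} \approx 0.049726$)
$r{\left(J \right)} = J^{2} + 41 J$ ($r{\left(J \right)} = \left(J^{2} + 10 \left(-2\right)^{2} J\right) + J = \left(J^{2} + 10 \cdot 4 J\right) + J = \left(J^{2} + 40 J\right) + J = J^{2} + 41 J$)
$\frac{r{\left(125 - -52 \right)}}{f} = \frac{\left(125 - -52\right) \left(41 + \left(125 - -52\right)\right)}{\frac{1404}{28235}} = \left(125 + 52\right) \left(41 + \left(125 + 52\right)\right) \frac{28235}{1404} = 177 \left(41 + 177\right) \frac{28235}{1404} = 177 \cdot 218 \cdot \frac{28235}{1404} = 38586 \cdot \frac{28235}{1404} = \frac{181579285}{234}$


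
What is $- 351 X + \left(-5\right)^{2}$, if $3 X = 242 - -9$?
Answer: $-29342$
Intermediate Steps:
$X = \frac{251}{3}$ ($X = \frac{242 - -9}{3} = \frac{242 + 9}{3} = \frac{1}{3} \cdot 251 = \frac{251}{3} \approx 83.667$)
$- 351 X + \left(-5\right)^{2} = \left(-351\right) \frac{251}{3} + \left(-5\right)^{2} = -29367 + 25 = -29342$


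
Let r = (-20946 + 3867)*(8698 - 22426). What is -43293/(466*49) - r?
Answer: -5353671374301/22834 ≈ -2.3446e+8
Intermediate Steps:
r = 234460512 (r = -17079*(-13728) = 234460512)
-43293/(466*49) - r = -43293/(466*49) - 1*234460512 = -43293/22834 - 234460512 = -5353671374301/22834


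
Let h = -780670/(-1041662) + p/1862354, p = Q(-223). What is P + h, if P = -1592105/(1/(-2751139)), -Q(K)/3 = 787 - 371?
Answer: 163406735354559442249732/37306603699 ≈ 4.3801e+12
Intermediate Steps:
Q(K) = -1248 (Q(K) = -3*(787 - 371) = -3*416 = -1248)
p = -1248
P = 4380102157595 (P = -1592105/(-1/2751139) = -1592105*(-2751139) = 4380102157595)
h = 27934305827/37306603699 (h = -780670/(-1041662) - 1248/1862354 = -780670*(-1/1041662) - 1248*1/1862354 = 390335/520831 - 48/71629 = 27934305827/37306603699 ≈ 0.74878)
P + h = 4380102157595 + 27934305827/37306603699 = 163406735354559442249732/37306603699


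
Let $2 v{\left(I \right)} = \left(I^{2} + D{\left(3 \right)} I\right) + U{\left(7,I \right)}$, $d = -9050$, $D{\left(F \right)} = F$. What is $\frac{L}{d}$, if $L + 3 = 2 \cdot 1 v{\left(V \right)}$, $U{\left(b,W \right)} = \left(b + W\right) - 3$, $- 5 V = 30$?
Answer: $- \frac{13}{9050} \approx -0.0014365$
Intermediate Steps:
$V = -6$ ($V = \left(- \frac{1}{5}\right) 30 = -6$)
$U{\left(b,W \right)} = -3 + W + b$ ($U{\left(b,W \right)} = \left(W + b\right) - 3 = -3 + W + b$)
$v{\left(I \right)} = 2 + \frac{I^{2}}{2} + 2 I$ ($v{\left(I \right)} = \frac{\left(I^{2} + 3 I\right) + \left(-3 + I + 7\right)}{2} = \frac{\left(I^{2} + 3 I\right) + \left(4 + I\right)}{2} = \frac{4 + I^{2} + 4 I}{2} = 2 + \frac{I^{2}}{2} + 2 I$)
$L = 13$ ($L = -3 + 2 \cdot 1 \left(2 + \frac{\left(-6\right)^{2}}{2} + 2 \left(-6\right)\right) = -3 + 2 \left(2 + \frac{1}{2} \cdot 36 - 12\right) = -3 + 2 \left(2 + 18 - 12\right) = -3 + 2 \cdot 8 = -3 + 16 = 13$)
$\frac{L}{d} = \frac{13}{-9050} = 13 \left(- \frac{1}{9050}\right) = - \frac{13}{9050}$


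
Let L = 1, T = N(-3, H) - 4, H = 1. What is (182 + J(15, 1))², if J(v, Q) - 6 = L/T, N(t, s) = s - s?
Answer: 564001/16 ≈ 35250.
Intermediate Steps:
N(t, s) = 0
T = -4 (T = 0 - 4 = -4)
J(v, Q) = 23/4 (J(v, Q) = 6 + 1/(-4) = 6 + 1*(-¼) = 6 - ¼ = 23/4)
(182 + J(15, 1))² = (182 + 23/4)² = (751/4)² = 564001/16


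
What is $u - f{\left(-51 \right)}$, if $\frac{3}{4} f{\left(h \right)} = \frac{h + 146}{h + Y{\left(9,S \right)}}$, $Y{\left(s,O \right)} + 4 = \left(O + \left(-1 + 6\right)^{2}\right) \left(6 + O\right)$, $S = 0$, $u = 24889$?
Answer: $\frac{74663}{3} \approx 24888.0$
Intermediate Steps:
$Y{\left(s,O \right)} = -4 + \left(6 + O\right) \left(25 + O\right)$ ($Y{\left(s,O \right)} = -4 + \left(O + \left(-1 + 6\right)^{2}\right) \left(6 + O\right) = -4 + \left(O + 5^{2}\right) \left(6 + O\right) = -4 + \left(O + 25\right) \left(6 + O\right) = -4 + \left(25 + O\right) \left(6 + O\right) = -4 + \left(6 + O\right) \left(25 + O\right)$)
$f{\left(h \right)} = \frac{4}{3}$ ($f{\left(h \right)} = \frac{4 \frac{h + 146}{h + \left(146 + 0^{2} + 31 \cdot 0\right)}}{3} = \frac{4 \frac{146 + h}{h + \left(146 + 0 + 0\right)}}{3} = \frac{4 \frac{146 + h}{h + 146}}{3} = \frac{4 \frac{146 + h}{146 + h}}{3} = \frac{4}{3} \cdot 1 = \frac{4}{3}$)
$u - f{\left(-51 \right)} = 24889 - \frac{4}{3} = \frac{74663}{3}$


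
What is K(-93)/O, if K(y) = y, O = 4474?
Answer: -93/4474 ≈ -0.020787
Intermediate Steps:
K(-93)/O = -93/4474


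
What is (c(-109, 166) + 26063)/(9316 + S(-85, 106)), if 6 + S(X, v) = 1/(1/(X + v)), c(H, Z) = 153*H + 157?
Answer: 9543/9331 ≈ 1.0227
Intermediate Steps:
c(H, Z) = 157 + 153*H
S(X, v) = -6 + X + v (S(X, v) = -6 + 1/(1/(X + v)) = -6 + (X + v) = -6 + X + v)
(c(-109, 166) + 26063)/(9316 + S(-85, 106)) = ((157 + 153*(-109)) + 26063)/(9316 + (-6 - 85 + 106)) = ((157 - 16677) + 26063)/(9316 + 15) = (-16520 + 26063)/9331 = 9543*(1/9331) = 9543/9331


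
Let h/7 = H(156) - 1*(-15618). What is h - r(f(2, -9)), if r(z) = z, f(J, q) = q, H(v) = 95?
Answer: 110000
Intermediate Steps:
h = 109991 (h = 7*(95 - 1*(-15618)) = 7*(95 + 15618) = 7*15713 = 109991)
h - r(f(2, -9)) = 109991 - 1*(-9) = 109991 + 9 = 110000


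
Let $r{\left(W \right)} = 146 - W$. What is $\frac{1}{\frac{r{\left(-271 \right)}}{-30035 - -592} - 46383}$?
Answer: $- \frac{29443}{1365655086} \approx -2.156 \cdot 10^{-5}$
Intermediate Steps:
$\frac{1}{\frac{r{\left(-271 \right)}}{-30035 - -592} - 46383} = \frac{1}{\frac{146 - -271}{-30035 - -592} - 46383} = \frac{1}{\frac{146 + 271}{-30035 + 592} - 46383} = \frac{1}{\frac{417}{-29443} - 46383} = \frac{1}{417 \left(- \frac{1}{29443}\right) - 46383} = \frac{1}{- \frac{417}{29443} - 46383} = \frac{1}{- \frac{1365655086}{29443}} = - \frac{29443}{1365655086}$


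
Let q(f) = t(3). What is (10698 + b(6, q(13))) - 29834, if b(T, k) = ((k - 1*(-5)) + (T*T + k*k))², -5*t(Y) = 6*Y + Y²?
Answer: -9338839/625 ≈ -14942.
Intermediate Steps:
t(Y) = -6*Y/5 - Y²/5 (t(Y) = -(6*Y + Y²)/5 = -(Y² + 6*Y)/5 = -6*Y/5 - Y²/5)
q(f) = -27/5 (q(f) = -⅕*3*(6 + 3) = -⅕*3*9 = -27/5)
b(T, k) = (5 + k + T² + k²)² (b(T, k) = ((k + 5) + (T² + k²))² = ((5 + k) + (T² + k²))² = (5 + k + T² + k²)²)
(10698 + b(6, q(13))) - 29834 = (10698 + (5 - 27/5 + 6² + (-27/5)²)²) - 29834 = (10698 + (5 - 27/5 + 36 + 729/25)²) - 29834 = (10698 + (1619/25)²) - 29834 = (10698 + 2621161/625) - 29834 = 9307411/625 - 29834 = -9338839/625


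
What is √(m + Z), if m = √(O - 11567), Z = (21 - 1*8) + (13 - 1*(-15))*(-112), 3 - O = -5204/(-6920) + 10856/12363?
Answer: √(-1428604221017832300 + 21387990*I*√5290652583530348970)/21387990 ≈ 0.96206 + 55.892*I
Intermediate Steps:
O = 29298827/21387990 (O = 3 - (-5204/(-6920) + 10856/12363) = 3 - (-5204*(-1/6920) + 10856*(1/12363)) = 3 - (1301/1730 + 10856/12363) = 3 - 1*34865143/21387990 = 3 - 34865143/21387990 = 29298827/21387990 ≈ 1.3699)
Z = -3123 (Z = (21 - 8) + (13 + 15)*(-112) = 13 + 28*(-112) = 13 - 3136 = -3123)
m = I*√5290652583530348970/21387990 (m = √(29298827/21387990 - 11567) = √(-247365581503/21387990) = I*√5290652583530348970/21387990 ≈ 107.54*I)
√(m + Z) = √(I*√5290652583530348970/21387990 - 3123) = √(-3123 + I*√5290652583530348970/21387990)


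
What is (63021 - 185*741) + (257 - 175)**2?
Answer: -67340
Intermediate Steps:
(63021 - 185*741) + (257 - 175)**2 = (63021 - 137085) + 82**2 = -74064 + 6724 = -67340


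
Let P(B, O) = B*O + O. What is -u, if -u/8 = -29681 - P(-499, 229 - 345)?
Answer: -699592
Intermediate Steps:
P(B, O) = O + B*O
u = 699592 (u = -8*(-29681 - (229 - 345)*(1 - 499)) = -8*(-29681 - (-116)*(-498)) = -8*(-29681 - 1*57768) = -8*(-29681 - 57768) = -8*(-87449) = 699592)
-u = -1*699592 = -699592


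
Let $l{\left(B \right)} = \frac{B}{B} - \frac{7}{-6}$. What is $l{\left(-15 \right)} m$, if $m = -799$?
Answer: $- \frac{10387}{6} \approx -1731.2$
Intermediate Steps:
$l{\left(B \right)} = \frac{13}{6}$ ($l{\left(B \right)} = 1 - - \frac{7}{6} = 1 + \frac{7}{6} = \frac{13}{6}$)
$l{\left(-15 \right)} m = \frac{13}{6} \left(-799\right) = - \frac{10387}{6}$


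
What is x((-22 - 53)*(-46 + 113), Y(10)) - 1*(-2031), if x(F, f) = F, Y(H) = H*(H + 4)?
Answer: -2994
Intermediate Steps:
Y(H) = H*(4 + H)
x((-22 - 53)*(-46 + 113), Y(10)) - 1*(-2031) = (-22 - 53)*(-46 + 113) - 1*(-2031) = -75*67 + 2031 = -5025 + 2031 = -2994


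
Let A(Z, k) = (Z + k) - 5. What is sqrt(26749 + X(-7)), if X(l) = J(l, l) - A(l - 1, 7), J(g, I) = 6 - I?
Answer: 4*sqrt(1673) ≈ 163.61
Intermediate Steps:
A(Z, k) = -5 + Z + k
X(l) = 5 - 2*l (X(l) = (6 - l) - (-5 + (l - 1) + 7) = (6 - l) - (-5 + (-1 + l) + 7) = (6 - l) - (1 + l) = (6 - l) + (-1 - l) = 5 - 2*l)
sqrt(26749 + X(-7)) = sqrt(26749 + (5 - 2*(-7))) = sqrt(26749 + (5 + 14)) = sqrt(26749 + 19) = sqrt(26768) = 4*sqrt(1673)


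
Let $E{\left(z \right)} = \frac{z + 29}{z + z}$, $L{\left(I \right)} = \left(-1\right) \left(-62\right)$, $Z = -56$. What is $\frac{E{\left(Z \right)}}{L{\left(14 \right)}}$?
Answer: $\frac{27}{6944} \approx 0.0038882$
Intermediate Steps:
$L{\left(I \right)} = 62$
$E{\left(z \right)} = \frac{29 + z}{2 z}$
$\frac{E{\left(Z \right)}}{L{\left(14 \right)}} = \frac{\frac{1}{2} \frac{1}{-56} \left(29 - 56\right)}{62} = \frac{1}{2} \left(- \frac{1}{56}\right) \left(-27\right) \frac{1}{62} = \frac{27}{112} \cdot \frac{1}{62} = \frac{27}{6944}$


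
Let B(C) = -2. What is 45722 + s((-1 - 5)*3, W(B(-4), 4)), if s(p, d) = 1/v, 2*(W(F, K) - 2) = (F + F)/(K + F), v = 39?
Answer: 1783159/39 ≈ 45722.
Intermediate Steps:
W(F, K) = 2 + F/(F + K) (W(F, K) = 2 + ((F + F)/(K + F))/2 = 2 + ((2*F)/(F + K))/2 = 2 + (2*F/(F + K))/2 = 2 + F/(F + K))
s(p, d) = 1/39
45722 + s((-1 - 5)*3, W(B(-4), 4)) = 45722 + 1/39 = 1783159/39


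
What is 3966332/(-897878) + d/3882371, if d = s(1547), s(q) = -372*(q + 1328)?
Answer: -8179526427086/1742947754369 ≈ -4.6929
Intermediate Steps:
s(q) = -494016 - 372*q (s(q) = -372*(1328 + q) = -494016 - 372*q)
d = -1069500 (d = -494016 - 372*1547 = -494016 - 575484 = -1069500)
3966332/(-897878) + d/3882371 = 3966332/(-897878) - 1069500/3882371 = 3966332*(-1/897878) - 1069500*1/3882371 = -1983166/448939 - 1069500/3882371 = -8179526427086/1742947754369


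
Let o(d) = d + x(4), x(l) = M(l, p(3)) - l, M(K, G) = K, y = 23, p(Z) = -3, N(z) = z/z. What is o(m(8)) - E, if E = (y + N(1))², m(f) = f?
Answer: -568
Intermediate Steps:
N(z) = 1
x(l) = 0 (x(l) = l - l = 0)
E = 576 (E = (23 + 1)² = 24² = 576)
o(d) = d (o(d) = d + 0 = d)
o(m(8)) - E = 8 - 1*576 = 8 - 576 = -568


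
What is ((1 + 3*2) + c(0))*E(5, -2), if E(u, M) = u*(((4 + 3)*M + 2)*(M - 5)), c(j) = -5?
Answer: 840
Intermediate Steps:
E(u, M) = u*(-5 + M)*(2 + 7*M) (E(u, M) = u*((7*M + 2)*(-5 + M)) = u*((2 + 7*M)*(-5 + M)) = u*((-5 + M)*(2 + 7*M)) = u*(-5 + M)*(2 + 7*M))
((1 + 3*2) + c(0))*E(5, -2) = ((1 + 3*2) - 5)*(5*(-10 - 33*(-2) + 7*(-2)²)) = ((1 + 6) - 5)*(5*(-10 + 66 + 7*4)) = (7 - 5)*(5*(-10 + 66 + 28)) = 2*(5*84) = 2*420 = 840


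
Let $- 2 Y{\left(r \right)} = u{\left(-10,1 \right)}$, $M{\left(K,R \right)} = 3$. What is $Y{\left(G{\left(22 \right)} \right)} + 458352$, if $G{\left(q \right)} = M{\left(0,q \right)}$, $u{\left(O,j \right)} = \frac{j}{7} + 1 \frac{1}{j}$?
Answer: $\frac{3208460}{7} \approx 4.5835 \cdot 10^{5}$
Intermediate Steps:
$u{\left(O,j \right)} = \frac{1}{j} + \frac{j}{7}$ ($u{\left(O,j \right)} = j \frac{1}{7} + \frac{1}{j} = \frac{j}{7} + \frac{1}{j} = \frac{1}{j} + \frac{j}{7}$)
$G{\left(q \right)} = 3$
$Y{\left(r \right)} = - \frac{4}{7}$ ($Y{\left(r \right)} = - \frac{1^{-1} + \frac{1}{7} \cdot 1}{2} = - \frac{1 + \frac{1}{7}}{2} = \left(- \frac{1}{2}\right) \frac{8}{7} = - \frac{4}{7}$)
$Y{\left(G{\left(22 \right)} \right)} + 458352 = - \frac{4}{7} + 458352 = \frac{3208460}{7}$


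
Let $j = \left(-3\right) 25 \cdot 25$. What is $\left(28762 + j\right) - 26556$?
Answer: $331$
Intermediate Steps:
$j = -1875$ ($j = \left(-75\right) 25 = -1875$)
$\left(28762 + j\right) - 26556 = \left(28762 - 1875\right) - 26556 = 26887 - 26556 = 331$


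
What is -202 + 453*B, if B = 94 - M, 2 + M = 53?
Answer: 19277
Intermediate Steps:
M = 51 (M = -2 + 53 = 51)
B = 43 (B = 94 - 1*51 = 94 - 51 = 43)
-202 + 453*B = -202 + 453*43 = -202 + 19479 = 19277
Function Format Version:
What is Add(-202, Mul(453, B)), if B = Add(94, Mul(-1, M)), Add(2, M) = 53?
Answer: 19277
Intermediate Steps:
M = 51 (M = Add(-2, 53) = 51)
B = 43 (B = Add(94, Mul(-1, 51)) = Add(94, -51) = 43)
Add(-202, Mul(453, B)) = Add(-202, Mul(453, 43)) = Add(-202, 19479) = 19277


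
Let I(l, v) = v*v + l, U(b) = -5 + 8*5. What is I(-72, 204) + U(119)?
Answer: 41579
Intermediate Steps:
U(b) = 35 (U(b) = -5 + 40 = 35)
I(l, v) = l + v² (I(l, v) = v² + l = l + v²)
I(-72, 204) + U(119) = (-72 + 204²) + 35 = (-72 + 41616) + 35 = 41544 + 35 = 41579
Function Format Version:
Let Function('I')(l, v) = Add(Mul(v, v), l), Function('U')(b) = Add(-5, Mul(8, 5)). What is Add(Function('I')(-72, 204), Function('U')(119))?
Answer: 41579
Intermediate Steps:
Function('U')(b) = 35 (Function('U')(b) = Add(-5, 40) = 35)
Function('I')(l, v) = Add(l, Pow(v, 2)) (Function('I')(l, v) = Add(Pow(v, 2), l) = Add(l, Pow(v, 2)))
Add(Function('I')(-72, 204), Function('U')(119)) = Add(Add(-72, Pow(204, 2)), 35) = Add(Add(-72, 41616), 35) = Add(41544, 35) = 41579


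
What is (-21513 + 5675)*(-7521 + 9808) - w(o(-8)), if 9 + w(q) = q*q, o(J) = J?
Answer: -36221561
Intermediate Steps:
w(q) = -9 + q² (w(q) = -9 + q*q = -9 + q²)
(-21513 + 5675)*(-7521 + 9808) - w(o(-8)) = (-21513 + 5675)*(-7521 + 9808) - (-9 + (-8)²) = -15838*2287 - (-9 + 64) = -36221506 - 1*55 = -36221506 - 55 = -36221561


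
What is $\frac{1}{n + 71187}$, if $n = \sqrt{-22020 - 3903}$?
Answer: $\frac{23729}{1689204964} - \frac{i \sqrt{25923}}{5067614892} \approx 1.4047 \cdot 10^{-5} - 3.1772 \cdot 10^{-8} i$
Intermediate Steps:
$n = i \sqrt{25923}$ ($n = \sqrt{-25923} = i \sqrt{25923} \approx 161.01 i$)
$\frac{1}{n + 71187} = \frac{1}{i \sqrt{25923} + 71187} = \frac{1}{71187 + i \sqrt{25923}}$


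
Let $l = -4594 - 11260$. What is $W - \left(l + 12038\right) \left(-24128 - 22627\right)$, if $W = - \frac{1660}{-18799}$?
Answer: $- \frac{3354062685260}{18799} \approx -1.7842 \cdot 10^{8}$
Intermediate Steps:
$l = -15854$
$W = \frac{1660}{18799}$ ($W = \left(-1660\right) \left(- \frac{1}{18799}\right) = \frac{1660}{18799} \approx 0.088303$)
$W - \left(l + 12038\right) \left(-24128 - 22627\right) = \frac{1660}{18799} - \left(-15854 + 12038\right) \left(-24128 - 22627\right) = \frac{1660}{18799} - \left(-3816\right) \left(-46755\right) = \frac{1660}{18799} - 178417080 = - \frac{3354062685260}{18799}$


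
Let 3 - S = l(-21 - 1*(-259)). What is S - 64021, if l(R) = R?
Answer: -64256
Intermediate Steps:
S = -235 (S = 3 - (-21 - 1*(-259)) = 3 - (-21 + 259) = 3 - 1*238 = 3 - 238 = -235)
S - 64021 = -235 - 64021 = -64256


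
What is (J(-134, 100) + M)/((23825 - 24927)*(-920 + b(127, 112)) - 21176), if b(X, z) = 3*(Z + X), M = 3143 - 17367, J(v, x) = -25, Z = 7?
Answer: -14249/549660 ≈ -0.025923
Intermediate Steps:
M = -14224
b(X, z) = 21 + 3*X (b(X, z) = 3*(7 + X) = 21 + 3*X)
(J(-134, 100) + M)/((23825 - 24927)*(-920 + b(127, 112)) - 21176) = (-25 - 14224)/((23825 - 24927)*(-920 + (21 + 3*127)) - 21176) = -14249/(-1102*(-920 + (21 + 381)) - 21176) = -14249/(-1102*(-920 + 402) - 21176) = -14249/(-1102*(-518) - 21176) = -14249/(570836 - 21176) = -14249/549660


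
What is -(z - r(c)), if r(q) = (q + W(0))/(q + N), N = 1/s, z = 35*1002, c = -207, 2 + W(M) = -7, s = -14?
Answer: -101664906/2899 ≈ -35069.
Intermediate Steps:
W(M) = -9 (W(M) = -2 - 7 = -9)
z = 35070
N = -1/14 (N = 1/(-14) = -1/14 ≈ -0.071429)
r(q) = (-9 + q)/(-1/14 + q) (r(q) = (q - 9)/(q - 1/14) = (-9 + q)/(-1/14 + q))
-(z - r(c)) = -(35070 - 14*(-9 - 207)/(-1 + 14*(-207))) = -(35070 - 14*(-216)/(-1 - 2898)) = -(35070 - 14*(-216)/(-2899)) = -(35070 - 14*(-1)*(-216)/2899) = -(35070 - 1*3024/2899) = -(35070 - 3024/2899) = -1*101664906/2899 = -101664906/2899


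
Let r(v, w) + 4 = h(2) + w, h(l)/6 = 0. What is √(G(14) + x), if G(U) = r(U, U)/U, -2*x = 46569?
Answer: I*√4563622/14 ≈ 152.59*I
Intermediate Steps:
x = -46569/2 (x = -½*46569 = -46569/2 ≈ -23285.)
h(l) = 0 (h(l) = 6*0 = 0)
r(v, w) = -4 + w (r(v, w) = -4 + (0 + w) = -4 + w)
G(U) = (-4 + U)/U
√(G(14) + x) = √((-4 + 14)/14 - 46569/2) = √((1/14)*10 - 46569/2) = √(5/7 - 46569/2) = √(-325973/14) = I*√4563622/14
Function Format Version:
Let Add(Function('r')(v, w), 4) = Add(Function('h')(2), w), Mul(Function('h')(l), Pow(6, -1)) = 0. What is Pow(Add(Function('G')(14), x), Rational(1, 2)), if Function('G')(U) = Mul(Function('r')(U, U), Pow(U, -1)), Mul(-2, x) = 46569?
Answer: Mul(Rational(1, 14), I, Pow(4563622, Rational(1, 2))) ≈ Mul(152.59, I)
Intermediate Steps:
x = Rational(-46569, 2) (x = Mul(Rational(-1, 2), 46569) = Rational(-46569, 2) ≈ -23285.)
Function('h')(l) = 0 (Function('h')(l) = Mul(6, 0) = 0)
Function('r')(v, w) = Add(-4, w) (Function('r')(v, w) = Add(-4, Add(0, w)) = Add(-4, w))
Function('G')(U) = Mul(Pow(U, -1), Add(-4, U)) (Function('G')(U) = Mul(Add(-4, U), Pow(U, -1)) = Mul(Pow(U, -1), Add(-4, U)))
Pow(Add(Function('G')(14), x), Rational(1, 2)) = Pow(Add(Mul(Pow(14, -1), Add(-4, 14)), Rational(-46569, 2)), Rational(1, 2)) = Pow(Add(Mul(Rational(1, 14), 10), Rational(-46569, 2)), Rational(1, 2)) = Pow(Add(Rational(5, 7), Rational(-46569, 2)), Rational(1, 2)) = Pow(Rational(-325973, 14), Rational(1, 2)) = Mul(Rational(1, 14), I, Pow(4563622, Rational(1, 2)))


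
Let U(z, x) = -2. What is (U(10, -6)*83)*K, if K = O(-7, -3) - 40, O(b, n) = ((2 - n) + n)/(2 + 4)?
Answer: 19754/3 ≈ 6584.7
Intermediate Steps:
O(b, n) = ⅓ (O(b, n) = 2/6 = 2*(⅙) = ⅓)
K = -119/3 (K = ⅓ - 40 = -119/3 ≈ -39.667)
(U(10, -6)*83)*K = -2*83*(-119/3) = -166*(-119/3) = 19754/3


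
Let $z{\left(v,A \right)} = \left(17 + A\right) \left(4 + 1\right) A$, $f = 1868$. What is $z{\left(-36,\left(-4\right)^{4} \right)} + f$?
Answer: $351308$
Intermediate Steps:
$z{\left(v,A \right)} = A \left(85 + 5 A\right)$ ($z{\left(v,A \right)} = \left(17 + A\right) 5 A = \left(85 + 5 A\right) A = A \left(85 + 5 A\right)$)
$z{\left(-36,\left(-4\right)^{4} \right)} + f = 5 \left(-4\right)^{4} \left(17 + \left(-4\right)^{4}\right) + 1868 = 5 \cdot 256 \left(17 + 256\right) + 1868 = 5 \cdot 256 \cdot 273 + 1868 = 349440 + 1868 = 351308$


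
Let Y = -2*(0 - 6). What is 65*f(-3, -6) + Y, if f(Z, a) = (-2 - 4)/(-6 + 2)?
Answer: 219/2 ≈ 109.50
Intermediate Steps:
f(Z, a) = 3/2 (f(Z, a) = -6/(-4) = -6*(-¼) = 3/2)
Y = 12 (Y = -2*(-6) = 12)
65*f(-3, -6) + Y = 65*(3/2) + 12 = 195/2 + 12 = 219/2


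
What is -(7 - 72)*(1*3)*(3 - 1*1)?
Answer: 390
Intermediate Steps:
-(7 - 72)*(1*3)*(3 - 1*1) = -(-65)*3*(3 - 1) = -(-65)*3*2 = -(-65)*6 = -1*(-390) = 390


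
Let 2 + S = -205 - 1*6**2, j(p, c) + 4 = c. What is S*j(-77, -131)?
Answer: 32805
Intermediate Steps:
j(p, c) = -4 + c
S = -243 (S = -2 + (-205 - 1*6**2) = -2 + (-205 - 1*36) = -2 + (-205 - 36) = -2 - 241 = -243)
S*j(-77, -131) = -243*(-4 - 131) = -243*(-135) = 32805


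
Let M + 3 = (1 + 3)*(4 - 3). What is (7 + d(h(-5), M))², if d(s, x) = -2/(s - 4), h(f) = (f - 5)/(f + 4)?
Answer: 400/9 ≈ 44.444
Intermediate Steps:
h(f) = (-5 + f)/(4 + f)
M = 1 (M = -3 + (1 + 3)*(4 - 3) = -3 + 4*1 = -3 + 4 = 1)
d(s, x) = -2/(-4 + s)
(7 + d(h(-5), M))² = (7 - 2/(-4 + (-5 - 5)/(4 - 5)))² = (7 - 2/(-4 - 10/(-1)))² = (7 - 2/(-4 - 1*(-10)))² = (7 - 2/(-4 + 10))² = (7 - 2/6)² = (7 - 2*⅙)² = (7 - ⅓)² = (20/3)² = 400/9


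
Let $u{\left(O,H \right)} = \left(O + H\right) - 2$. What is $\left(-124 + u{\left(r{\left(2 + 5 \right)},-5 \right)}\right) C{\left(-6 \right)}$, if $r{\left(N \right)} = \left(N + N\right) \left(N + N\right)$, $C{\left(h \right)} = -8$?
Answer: $-520$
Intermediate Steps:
$r{\left(N \right)} = 4 N^{2}$ ($r{\left(N \right)} = 2 N 2 N = 4 N^{2}$)
$u{\left(O,H \right)} = -2 + H + O$ ($u{\left(O,H \right)} = \left(H + O\right) - 2 = -2 + H + O$)
$\left(-124 + u{\left(r{\left(2 + 5 \right)},-5 \right)}\right) C{\left(-6 \right)} = \left(-124 - \left(7 - 4 \left(2 + 5\right)^{2}\right)\right) \left(-8\right) = \left(-124 - \left(7 - 196\right)\right) \left(-8\right) = \left(-124 - -189\right) \left(-8\right) = \left(-124 + 189\right) \left(-8\right) = 65 \left(-8\right) = -520$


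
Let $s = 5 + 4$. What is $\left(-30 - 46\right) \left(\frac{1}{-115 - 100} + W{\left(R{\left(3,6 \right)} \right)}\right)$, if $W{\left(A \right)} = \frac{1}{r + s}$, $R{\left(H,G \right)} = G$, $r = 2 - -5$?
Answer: $- \frac{3781}{860} \approx -4.3965$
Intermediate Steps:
$r = 7$ ($r = 2 + 5 = 7$)
$s = 9$
$W{\left(A \right)} = \frac{1}{16}$ ($W{\left(A \right)} = \frac{1}{7 + 9} = \frac{1}{16}$)
$\left(-30 - 46\right) \left(\frac{1}{-115 - 100} + W{\left(R{\left(3,6 \right)} \right)}\right) = \left(-30 - 46\right) \left(\frac{1}{-115 - 100} + \frac{1}{16}\right) = - 76 \left(\frac{1}{-215} + \frac{1}{16}\right) = - 76 \left(- \frac{1}{215} + \frac{1}{16}\right) = \left(-76\right) \frac{199}{3440} = - \frac{3781}{860}$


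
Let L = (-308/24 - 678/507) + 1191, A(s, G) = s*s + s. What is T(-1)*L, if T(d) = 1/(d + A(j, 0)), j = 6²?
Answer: 1193305/1349634 ≈ 0.88417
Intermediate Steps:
j = 36
A(s, G) = s + s² (A(s, G) = s² + s = s + s²)
T(d) = 1/(1332 + d) (T(d) = 1/(d + 36*(1 + 36)) = 1/(d + 36*37) = 1/(d + 1332) = 1/(1332 + d))
L = 1193305/1014 (L = (-308*1/24 - 678*1/507) + 1191 = (-77/6 - 226/169) + 1191 = -14369/1014 + 1191 = 1193305/1014 ≈ 1176.8)
T(-1)*L = (1193305/1014)/(1332 - 1) = (1193305/1014)/1331 = (1/1331)*(1193305/1014) = 1193305/1349634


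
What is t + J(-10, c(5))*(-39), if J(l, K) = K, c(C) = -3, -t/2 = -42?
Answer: 201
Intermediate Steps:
t = 84 (t = -2*(-42) = 84)
t + J(-10, c(5))*(-39) = 84 - 3*(-39) = 84 + 117 = 201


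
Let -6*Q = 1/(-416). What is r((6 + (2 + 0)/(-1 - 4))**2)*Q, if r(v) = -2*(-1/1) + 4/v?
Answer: 139/163072 ≈ 0.00085238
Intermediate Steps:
Q = 1/2496 (Q = -1/6/(-416) = -1/6*(-1/416) = 1/2496 ≈ 0.00040064)
r(v) = 2 + 4/v (r(v) = -2/((-2*1/2)) + 4/v = -2/(-1) + 4/v = -2*(-1) + 4/v = 2 + 4/v)
r((6 + (2 + 0)/(-1 - 4))**2)*Q = (2 + 4/((6 + (2 + 0)/(-1 - 4))**2))*(1/2496) = (2 + 4/((6 + 2/(-5))**2))*(1/2496) = (2 + 4/((6 + 2*(-1/5))**2))*(1/2496) = (2 + 4/((6 - 2/5)**2))*(1/2496) = (2 + 4/((28/5)**2))*(1/2496) = (2 + 4/(784/25))*(1/2496) = (2 + 4*(25/784))*(1/2496) = (2 + 25/196)*(1/2496) = (417/196)*(1/2496) = 139/163072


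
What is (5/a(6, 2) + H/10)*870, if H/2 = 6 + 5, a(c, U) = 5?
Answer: 2784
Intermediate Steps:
H = 22 (H = 2*(6 + 5) = 2*11 = 22)
(5/a(6, 2) + H/10)*870 = (5/5 + 22/10)*870 = (5*(⅕) + 22*(⅒))*870 = (1 + 11/5)*870 = (16/5)*870 = 2784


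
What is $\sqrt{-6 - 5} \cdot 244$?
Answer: $244 i \sqrt{11} \approx 809.26 i$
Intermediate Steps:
$\sqrt{-6 - 5} \cdot 244 = \sqrt{-11} \cdot 244 = i \sqrt{11} \cdot 244 = 244 i \sqrt{11}$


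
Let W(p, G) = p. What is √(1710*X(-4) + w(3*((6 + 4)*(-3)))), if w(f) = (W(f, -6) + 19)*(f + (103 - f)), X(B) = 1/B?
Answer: I*√30962/2 ≈ 87.98*I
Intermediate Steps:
w(f) = 1957 + 103*f (w(f) = (f + 19)*(f + (103 - f)) = (19 + f)*103 = 1957 + 103*f)
√(1710*X(-4) + w(3*((6 + 4)*(-3)))) = √(1710/(-4) + (1957 + 103*(3*((6 + 4)*(-3))))) = √(1710*(-¼) + (1957 + 103*(3*(10*(-3))))) = √(-855/2 + (1957 + 103*(3*(-30)))) = √(-855/2 + (1957 + 103*(-90))) = √(-855/2 + (1957 - 9270)) = √(-855/2 - 7313) = √(-15481/2) = I*√30962/2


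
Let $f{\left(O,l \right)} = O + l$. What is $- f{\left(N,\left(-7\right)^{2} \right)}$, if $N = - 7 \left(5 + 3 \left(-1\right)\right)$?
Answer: $-35$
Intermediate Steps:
$N = -14$ ($N = - 7 \left(5 - 3\right) = \left(-7\right) 2 = -14$)
$- f{\left(N,\left(-7\right)^{2} \right)} = - (-14 + \left(-7\right)^{2}) = - (-14 + 49) = \left(-1\right) 35 = -35$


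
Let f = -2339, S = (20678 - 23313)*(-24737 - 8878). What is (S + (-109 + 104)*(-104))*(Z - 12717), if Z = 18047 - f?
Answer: 679289689105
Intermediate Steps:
S = 88575525 (S = -2635*(-33615) = 88575525)
Z = 20386 (Z = 18047 - 1*(-2339) = 18047 + 2339 = 20386)
(S + (-109 + 104)*(-104))*(Z - 12717) = (88575525 + (-109 + 104)*(-104))*(20386 - 12717) = (88575525 - 5*(-104))*7669 = (88575525 + 520)*7669 = 88576045*7669 = 679289689105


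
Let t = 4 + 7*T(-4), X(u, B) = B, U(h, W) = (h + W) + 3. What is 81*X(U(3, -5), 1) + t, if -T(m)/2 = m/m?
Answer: 71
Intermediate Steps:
T(m) = -2 (T(m) = -2*m/m = -2*1 = -2)
U(h, W) = 3 + W + h (U(h, W) = (W + h) + 3 = 3 + W + h)
t = -10 (t = 4 + 7*(-2) = 4 - 14 = -10)
81*X(U(3, -5), 1) + t = 81*1 - 10 = 81 - 10 = 71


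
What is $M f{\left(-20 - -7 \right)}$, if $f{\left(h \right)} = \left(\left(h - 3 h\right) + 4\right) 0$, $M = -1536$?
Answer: $0$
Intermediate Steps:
$f{\left(h \right)} = 0$ ($f{\left(h \right)} = \left(- 2 h + 4\right) 0 = \left(4 - 2 h\right) 0 = 0$)
$M f{\left(-20 - -7 \right)} = \left(-1536\right) 0 = 0$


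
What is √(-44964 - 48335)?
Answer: I*√93299 ≈ 305.45*I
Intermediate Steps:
√(-44964 - 48335) = √(-93299) = I*√93299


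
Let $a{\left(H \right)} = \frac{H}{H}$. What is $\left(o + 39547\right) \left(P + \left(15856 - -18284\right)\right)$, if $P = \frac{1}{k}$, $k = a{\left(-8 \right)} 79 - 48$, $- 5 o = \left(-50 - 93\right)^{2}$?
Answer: $\frac{187629042526}{155} \approx 1.2105 \cdot 10^{9}$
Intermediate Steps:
$a{\left(H \right)} = 1$
$o = - \frac{20449}{5}$ ($o = - \frac{\left(-50 - 93\right)^{2}}{5} = - \frac{\left(-143\right)^{2}}{5} = \left(- \frac{1}{5}\right) 20449 = - \frac{20449}{5} \approx -4089.8$)
$k = 31$ ($k = 1 \cdot 79 - 48 = 79 - 48 = 31$)
$P = \frac{1}{31} \approx 0.032258$
$\left(o + 39547\right) \left(P + \left(15856 - -18284\right)\right) = \left(- \frac{20449}{5} + 39547\right) \left(\frac{1}{31} + \left(15856 - -18284\right)\right) = \frac{177286 \left(\frac{1}{31} + \left(15856 + 18284\right)\right)}{5} = \frac{177286 \left(\frac{1}{31} + 34140\right)}{5} = \frac{177286}{5} \cdot \frac{1058341}{31} = \frac{187629042526}{155}$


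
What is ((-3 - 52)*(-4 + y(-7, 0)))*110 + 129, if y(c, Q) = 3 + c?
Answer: 48529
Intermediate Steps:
((-3 - 52)*(-4 + y(-7, 0)))*110 + 129 = ((-3 - 52)*(-4 + (3 - 7)))*110 + 129 = -55*(-4 - 4)*110 + 129 = -55*(-8)*110 + 129 = 440*110 + 129 = 48400 + 129 = 48529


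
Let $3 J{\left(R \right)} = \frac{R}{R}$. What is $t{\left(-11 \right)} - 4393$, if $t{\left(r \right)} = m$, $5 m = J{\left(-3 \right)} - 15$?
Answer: $- \frac{65939}{15} \approx -4395.9$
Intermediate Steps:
$J{\left(R \right)} = \frac{1}{3}$ ($J{\left(R \right)} = \frac{R \frac{1}{R}}{3} = \frac{1}{3} \cdot 1 = \frac{1}{3}$)
$m = - \frac{44}{15}$ ($m = \frac{\frac{1}{3} - 15}{5} = \frac{1}{5} \left(- \frac{44}{3}\right) = - \frac{44}{15} \approx -2.9333$)
$t{\left(r \right)} = - \frac{44}{15}$
$t{\left(-11 \right)} - 4393 = - \frac{44}{15} - 4393 = - \frac{65939}{15}$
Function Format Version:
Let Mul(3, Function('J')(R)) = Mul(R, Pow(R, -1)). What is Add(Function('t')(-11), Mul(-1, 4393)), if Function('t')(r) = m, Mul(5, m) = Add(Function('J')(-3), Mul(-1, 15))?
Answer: Rational(-65939, 15) ≈ -4395.9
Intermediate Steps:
Function('J')(R) = Rational(1, 3) (Function('J')(R) = Mul(Rational(1, 3), Mul(R, Pow(R, -1))) = Mul(Rational(1, 3), 1) = Rational(1, 3))
m = Rational(-44, 15) (m = Mul(Rational(1, 5), Add(Rational(1, 3), Mul(-1, 15))) = Mul(Rational(1, 5), Add(Rational(1, 3), -15)) = Mul(Rational(1, 5), Rational(-44, 3)) = Rational(-44, 15) ≈ -2.9333)
Function('t')(r) = Rational(-44, 15)
Add(Function('t')(-11), Mul(-1, 4393)) = Add(Rational(-44, 15), Mul(-1, 4393)) = Add(Rational(-44, 15), -4393) = Rational(-65939, 15)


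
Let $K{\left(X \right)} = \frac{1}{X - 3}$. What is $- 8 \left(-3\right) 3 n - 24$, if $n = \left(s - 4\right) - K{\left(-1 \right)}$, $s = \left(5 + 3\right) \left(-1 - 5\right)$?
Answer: $-3750$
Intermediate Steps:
$K{\left(X \right)} = \frac{1}{-3 + X}$
$s = -48$ ($s = 8 \left(-6\right) = -48$)
$n = - \frac{207}{4}$ ($n = \left(-48 - 4\right) - \frac{1}{-3 - 1} = \left(-48 - 4\right) - \frac{1}{-4} = -52 - - \frac{1}{4} = -52 + \frac{1}{4} = - \frac{207}{4} \approx -51.75$)
$- 8 \left(-3\right) 3 n - 24 = - 8 \left(-3\right) 3 \left(- \frac{207}{4}\right) - 24 = - 8 \left(\left(-9\right) \left(- \frac{207}{4}\right)\right) - 24 = \left(-8\right) \frac{1863}{4} - 24 = -3726 - 24 = -3750$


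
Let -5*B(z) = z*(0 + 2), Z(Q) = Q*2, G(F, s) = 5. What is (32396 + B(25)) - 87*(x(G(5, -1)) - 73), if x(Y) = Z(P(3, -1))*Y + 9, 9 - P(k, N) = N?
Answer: 29254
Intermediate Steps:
P(k, N) = 9 - N
Z(Q) = 2*Q
B(z) = -2*z/5 (B(z) = -z*(0 + 2)/5 = -z*2/5 = -2*z/5)
x(Y) = 9 + 20*Y (x(Y) = (2*(9 - 1*(-1)))*Y + 9 = (2*(9 + 1))*Y + 9 = (2*10)*Y + 9 = 20*Y + 9 = 9 + 20*Y)
(32396 + B(25)) - 87*(x(G(5, -1)) - 73) = (32396 - 2/5*25) - 87*((9 + 20*5) - 73) = (32396 - 10) - 87*((9 + 100) - 73) = 32386 - 87*(109 - 73) = 32386 - 87*36 = 32386 - 3132 = 29254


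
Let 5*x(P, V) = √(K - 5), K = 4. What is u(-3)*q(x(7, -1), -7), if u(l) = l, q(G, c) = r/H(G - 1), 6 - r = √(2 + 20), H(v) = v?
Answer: 15*(5 + I)*(6 - √22)/26 ≈ 3.7776 + 0.75553*I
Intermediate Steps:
x(P, V) = I/5 (x(P, V) = √(4 - 5)/5 = √(-1)/5 = I/5)
r = 6 - √22 (r = 6 - √(2 + 20) = 6 - √22 ≈ 1.3096)
q(G, c) = (6 - √22)/(-1 + G) (q(G, c) = (6 - √22)/(G - 1) = (6 - √22)/(-1 + G))
u(-3)*q(x(7, -1), -7) = -3*(6 - √22)/(-1 + I/5) = -3*25*(-1 - I/5)/26*(6 - √22) = -75*(-1 - I/5)*(6 - √22)/26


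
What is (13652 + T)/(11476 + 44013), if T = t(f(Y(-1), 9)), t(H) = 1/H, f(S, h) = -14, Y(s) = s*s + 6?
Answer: 191127/776846 ≈ 0.24603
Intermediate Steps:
Y(s) = 6 + s² (Y(s) = s² + 6 = 6 + s²)
T = -1/14 (T = 1/(-14) = -1/14 ≈ -0.071429)
(13652 + T)/(11476 + 44013) = (13652 - 1/14)/(11476 + 44013) = (191127/14)/55489 = (191127/14)*(1/55489) = 191127/776846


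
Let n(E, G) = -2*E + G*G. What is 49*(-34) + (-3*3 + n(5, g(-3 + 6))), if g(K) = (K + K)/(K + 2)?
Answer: -42089/25 ≈ -1683.6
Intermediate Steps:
g(K) = 2*K/(2 + K) (g(K) = (2*K)/(2 + K) = 2*K/(2 + K))
n(E, G) = G² - 2*E (n(E, G) = -2*E + G² = G² - 2*E)
49*(-34) + (-3*3 + n(5, g(-3 + 6))) = 49*(-34) + (-3*3 + ((2*(-3 + 6)/(2 + (-3 + 6)))² - 2*5)) = -1666 + (-9 + ((2*3/(2 + 3))² - 10)) = -1666 + (-9 + ((2*3/5)² - 10)) = -1666 + (-9 + ((2*3*(⅕))² - 10)) = -1666 + (-9 + ((6/5)² - 10)) = -1666 + (-9 + (36/25 - 10)) = -1666 + (-9 - 214/25) = -1666 - 439/25 = -42089/25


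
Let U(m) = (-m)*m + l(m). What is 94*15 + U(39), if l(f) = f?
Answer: -72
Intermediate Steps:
U(m) = m - m² (U(m) = (-m)*m + m = -m² + m = m - m²)
94*15 + U(39) = 94*15 + 39*(1 - 1*39) = 1410 + 39*(1 - 39) = 1410 + 39*(-38) = 1410 - 1482 = -72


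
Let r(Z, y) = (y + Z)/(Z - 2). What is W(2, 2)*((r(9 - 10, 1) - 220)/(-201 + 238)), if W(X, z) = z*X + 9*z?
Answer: -4840/37 ≈ -130.81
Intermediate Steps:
r(Z, y) = (Z + y)/(-2 + Z)
W(X, z) = 9*z + X*z (W(X, z) = X*z + 9*z = 9*z + X*z)
W(2, 2)*((r(9 - 10, 1) - 220)/(-201 + 238)) = (2*(9 + 2))*((((9 - 10) + 1)/(-2 + (9 - 10)) - 220)/(-201 + 238)) = (2*11)*(((-1 + 1)/(-2 - 1) - 220)/37) = 22*((0/(-3) - 220)*(1/37)) = 22*((-⅓*0 - 220)*(1/37)) = 22*((0 - 220)*(1/37)) = 22*(-220*1/37) = 22*(-220/37) = -4840/37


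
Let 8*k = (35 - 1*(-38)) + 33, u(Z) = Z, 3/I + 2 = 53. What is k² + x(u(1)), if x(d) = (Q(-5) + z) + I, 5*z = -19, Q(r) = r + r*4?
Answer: 199677/1360 ≈ 146.82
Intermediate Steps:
Q(r) = 5*r (Q(r) = r + 4*r = 5*r)
I = 1/17 (I = 3/(-2 + 53) = 3/51 = 3*(1/51) = 1/17 ≈ 0.058824)
z = -19/5 (z = (⅕)*(-19) = -19/5 ≈ -3.8000)
x(d) = -2443/85 (x(d) = (5*(-5) - 19/5) + 1/17 = (-25 - 19/5) + 1/17 = -144/5 + 1/17 = -2443/85)
k = 53/4 (k = ((35 - 1*(-38)) + 33)/8 = ((35 + 38) + 33)/8 = (73 + 33)/8 = (⅛)*106 = 53/4 ≈ 13.250)
k² + x(u(1)) = (53/4)² - 2443/85 = 2809/16 - 2443/85 = 199677/1360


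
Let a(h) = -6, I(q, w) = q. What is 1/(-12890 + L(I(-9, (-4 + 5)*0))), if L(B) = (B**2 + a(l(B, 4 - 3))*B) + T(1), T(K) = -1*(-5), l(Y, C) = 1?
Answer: -1/12750 ≈ -7.8431e-5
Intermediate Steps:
T(K) = 5
L(B) = 5 + B**2 - 6*B (L(B) = (B**2 - 6*B) + 5 = 5 + B**2 - 6*B)
1/(-12890 + L(I(-9, (-4 + 5)*0))) = 1/(-12890 + (5 + (-9)**2 - 6*(-9))) = 1/(-12890 + (5 + 81 + 54)) = 1/(-12890 + 140) = 1/(-12750) = -1/12750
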